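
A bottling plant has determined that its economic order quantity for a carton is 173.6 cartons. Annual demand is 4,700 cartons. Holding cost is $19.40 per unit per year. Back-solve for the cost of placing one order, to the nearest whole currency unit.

The basic EOQ model gives Q* = √(2DS/H); rearrange for the unknown.
From Q* = √(2DS/H): S = Q*²H / (2D) = 173.6² × 19.4 / (2 × 4,700) = 62.1976.

S ≈ $62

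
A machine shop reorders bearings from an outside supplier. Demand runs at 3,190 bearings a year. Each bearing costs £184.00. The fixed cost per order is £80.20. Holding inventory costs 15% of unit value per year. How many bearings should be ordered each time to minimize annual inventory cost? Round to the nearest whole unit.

Q* ≈ 136 bearings

Holding cost H = 0.15 × £184.00 = £27.6000 per unit per year.
EOQ = √(2DS / H) = √(2 × 3,190 × 80.2 / 27.6).
= √(511,676 / 27.6) = √18,538.9855 ≈ 136.158.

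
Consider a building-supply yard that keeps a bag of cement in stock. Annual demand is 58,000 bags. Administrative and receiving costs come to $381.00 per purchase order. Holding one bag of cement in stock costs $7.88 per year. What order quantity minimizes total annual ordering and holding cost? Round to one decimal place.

EOQ = √(2DS / H) = √(2 × 58,000 × 381 / 7.88).
= √(44,196,000 / 7.88) = √5,608,629.4416 ≈ 2368.255.

Q* ≈ 2,368.3 bags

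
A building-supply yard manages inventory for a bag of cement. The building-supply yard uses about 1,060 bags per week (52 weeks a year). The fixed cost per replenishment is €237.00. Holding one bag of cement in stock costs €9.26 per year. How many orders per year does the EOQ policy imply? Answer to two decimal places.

Annual demand D = 1,060 × 52 = 55,120.
The optimal lot size = √(2DS/H) = √(2 × 55,120 × 237 / 9.26) ≈ 1679.73.
Orders per year = D / Q* = 55,120 / 1679.73 ≈ 32.815.

N ≈ 32.81 orders per year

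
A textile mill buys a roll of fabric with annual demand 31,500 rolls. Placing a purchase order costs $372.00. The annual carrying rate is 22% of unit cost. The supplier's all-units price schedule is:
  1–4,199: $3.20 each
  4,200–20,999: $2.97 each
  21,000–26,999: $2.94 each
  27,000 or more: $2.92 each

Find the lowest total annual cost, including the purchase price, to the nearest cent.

Holding cost per unit per year at price C is H = 0.22·C.
Evaluate total cost at each tier's feasible EOQ or, if the EOQ is below the tier, at the tier's minimum quantity.
Tier 1 ($3.20): EOQ = 5769.7 exceeds tier's upper bound 4199, so this tier is dominated.
EOQ at $2.97 = 5989.0 (feasible in tier 2): TC = 31,500×$2.97 + (31,500/5989.0)×372 + (5989.0/2)×0.22×$2.97 = $97,468.19.
EOQ at $2.94 = 6019.4 < 21000, so use break Q=21000: TC = 31,500×$2.94 + (31,500/21000.0)×372 + (21000.0/2)×0.22×$2.94 = $99,959.40.
EOQ at $2.92 = 6040.0 < 27000, so use break Q=27000: TC = 31,500×$2.92 + (31,500/27000.0)×372 + (27000.0/2)×0.22×$2.92 = $101,086.40.
Lowest total cost among the candidates is at Q = 5989.0.

TC* ≈ $97,468.19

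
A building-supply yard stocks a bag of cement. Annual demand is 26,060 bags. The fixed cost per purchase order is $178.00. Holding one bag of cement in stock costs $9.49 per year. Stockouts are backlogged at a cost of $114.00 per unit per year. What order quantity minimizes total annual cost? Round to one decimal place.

With planned backorders, Q* = √(2DS/H) · √((H+B)/B).
√(2DS/H) = √(2 × 26,060 × 178 / 9.49) = 988.733.
√((H+B)/B) = √((9.49+114)/114) = 1.0408.
Q* ≈ 1029.064.

Q* ≈ 1,029.1 bags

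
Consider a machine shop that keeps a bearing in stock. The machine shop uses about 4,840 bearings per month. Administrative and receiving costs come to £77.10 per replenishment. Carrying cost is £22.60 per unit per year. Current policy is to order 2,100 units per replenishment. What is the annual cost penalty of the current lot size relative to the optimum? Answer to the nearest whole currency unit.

Annual demand D = 4,840 × 12 = 58,080.
EOQ = √(2DS/H) = √(2 × 58,080 × 77.1 / 22.6) ≈ 629.51.
Cost at Q* = (D/Q*)S + (Q*/2)H = √(2DSH) ≈ £14,226.88.
Cost at Q = 2,100: (58,080/2,100)×77.1 + (2,100/2)×22.6 = £2,132.37 + £23,730.00 = £25,862.37.
Excess = £25,862.37 − £14,226.88 = £11,635.48.

Extra cost ≈ £11,635 per year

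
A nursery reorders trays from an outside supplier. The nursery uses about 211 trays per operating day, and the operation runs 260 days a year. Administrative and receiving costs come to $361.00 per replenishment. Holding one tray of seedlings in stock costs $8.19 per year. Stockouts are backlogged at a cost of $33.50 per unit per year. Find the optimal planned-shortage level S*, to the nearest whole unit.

Annual demand D = 211 × 260 = 54,860.
With planned backorders, Q* = √(2DS/H) · √((H+B)/B).
√(2DS/H) = √(2 × 54,860 × 361 / 8.19) = 2199.148.
√((H+B)/B) = √((8.19+33.5)/33.5) = 1.1156.
Q* ≈ 2453.286.
S* = Q* · H/(H+B) = 2453.286 × 8.19/41.69 ≈ 481.948.

S* ≈ 482 trays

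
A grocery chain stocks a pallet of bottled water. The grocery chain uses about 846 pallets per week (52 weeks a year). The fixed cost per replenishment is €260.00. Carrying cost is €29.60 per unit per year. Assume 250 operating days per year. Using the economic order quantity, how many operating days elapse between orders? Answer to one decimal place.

T ≈ 5.0 days

Annual demand D = 846 × 52 = 43,992.
Q* = √(2DS/H) = √(2 × 43,992 × 260 / 29.6) ≈ 879.11.
Cycle time = Q*/D × 250 = 879.11 / 43,992 × 250 ≈ 4.996 days.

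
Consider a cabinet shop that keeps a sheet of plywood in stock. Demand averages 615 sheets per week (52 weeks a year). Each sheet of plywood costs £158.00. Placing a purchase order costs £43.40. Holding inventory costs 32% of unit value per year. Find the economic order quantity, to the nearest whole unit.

Q* ≈ 234 sheets

Annual demand D = 615 × 52 = 31,980.
Holding cost H = 0.32 × £158.00 = £50.5600 per unit per year.
EOQ = √(2DS / H) = √(2 × 31,980 × 43.4 / 50.56).
= √(2,775,864 / 50.56) = √54,902.3734 ≈ 234.313.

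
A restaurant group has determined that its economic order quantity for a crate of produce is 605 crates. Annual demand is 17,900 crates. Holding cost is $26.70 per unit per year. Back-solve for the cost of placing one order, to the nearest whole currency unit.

The basic EOQ model gives Q* = √(2DS/H); rearrange for the unknown.
From Q* = √(2DS/H): S = Q*²H / (2D) = 605² × 26.7 / (2 × 17,900) = 272.9851.

S ≈ $273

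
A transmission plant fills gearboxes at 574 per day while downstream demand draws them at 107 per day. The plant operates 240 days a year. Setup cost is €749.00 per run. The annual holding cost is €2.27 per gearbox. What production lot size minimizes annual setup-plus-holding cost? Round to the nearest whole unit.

Annual demand D = 107 × 240 = 25,680.
Production build-up factor (1 − d/p) = 1 − 107/574 = 0.8136.
Q* = √(2DS / (H(1 − d/p))) = √(2 × 25,680 × 749 / (2.27 × 0.8136)).
= √(38,468,640 / 1.8468) ≈ 4563.920.

Q* ≈ 4,564 gearboxes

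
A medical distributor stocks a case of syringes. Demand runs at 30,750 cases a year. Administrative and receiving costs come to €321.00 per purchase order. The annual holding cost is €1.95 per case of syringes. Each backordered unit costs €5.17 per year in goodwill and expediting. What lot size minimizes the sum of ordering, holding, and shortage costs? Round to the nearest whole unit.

With planned backorders, Q* = √(2DS/H) · √((H+B)/B).
√(2DS/H) = √(2 × 30,750 × 321 / 1.95) = 3181.799.
√((H+B)/B) = √((1.95+5.17)/5.17) = 1.1735.
Q* ≈ 3733.941.

Q* ≈ 3,734 cases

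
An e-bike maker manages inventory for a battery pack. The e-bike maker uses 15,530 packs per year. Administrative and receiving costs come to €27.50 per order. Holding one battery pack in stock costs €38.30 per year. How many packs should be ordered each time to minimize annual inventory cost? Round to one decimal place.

Q* ≈ 149.3 packs

EOQ = √(2DS / H) = √(2 × 15,530 × 27.5 / 38.3).
= √(854,150 / 38.3) = √22,301.5666 ≈ 149.337.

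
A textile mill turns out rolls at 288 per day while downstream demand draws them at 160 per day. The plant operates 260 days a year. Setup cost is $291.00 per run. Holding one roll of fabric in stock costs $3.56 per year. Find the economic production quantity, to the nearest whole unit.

Q* ≈ 3,912 rolls

Annual demand D = 160 × 260 = 41,600.
Production build-up factor (1 − d/p) = 1 − 160/288 = 0.4444.
Q* = √(2DS / (H(1 − d/p))) = √(2 × 41,600 × 291 / (3.56 × 0.4444)).
= √(24,211,200 / 1.5822) ≈ 3911.780.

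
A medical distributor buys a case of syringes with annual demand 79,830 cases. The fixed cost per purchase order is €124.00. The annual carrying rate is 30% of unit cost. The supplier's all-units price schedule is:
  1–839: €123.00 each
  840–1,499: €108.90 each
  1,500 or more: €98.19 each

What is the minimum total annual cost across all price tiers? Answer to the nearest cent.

Holding cost per unit per year at price C is H = 0.30·C.
Evaluate total cost at each tier's feasible EOQ or, if the EOQ is below the tier, at the tier's minimum quantity.
EOQ at €123.00 = 732.5 (feasible in tier 1): TC = 79,830×€123.00 + (79,830/732.5)×124 + (732.5/2)×0.30×€123.00 = €9,846,118.51.
EOQ at €108.90 = 778.5 < 840, so use break Q=840: TC = 79,830×€108.90 + (79,830/840.0)×124 + (840.0/2)×0.30×€108.90 = €8,718,992.83.
EOQ at €98.19 = 819.8 < 1500, so use break Q=1500: TC = 79,830×€98.19 + (79,830/1500.0)×124 + (1500.0/2)×0.30×€98.19 = €7,867,199.73.
Lowest total cost among the candidates is at Q = 1500.0.

TC* ≈ €7,867,199.73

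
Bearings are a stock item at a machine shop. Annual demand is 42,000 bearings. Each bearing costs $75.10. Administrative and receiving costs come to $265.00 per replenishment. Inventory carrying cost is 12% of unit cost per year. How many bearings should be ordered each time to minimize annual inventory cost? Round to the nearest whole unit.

Holding cost H = 0.12 × $75.10 = $9.0120 per unit per year.
EOQ = √(2DS / H) = √(2 × 42,000 × 265 / 9.012).
= √(22,260,000 / 9.012) = √2,470,039.9467 ≈ 1571.636.

Q* ≈ 1,572 bearings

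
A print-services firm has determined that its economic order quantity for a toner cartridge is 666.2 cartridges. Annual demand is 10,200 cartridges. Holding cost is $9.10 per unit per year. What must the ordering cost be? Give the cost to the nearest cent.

Invert the EOQ relation Q*² = 2DS/H.
From Q* = √(2DS/H): S = Q*²H / (2D) = 666.2² × 9.1 / (2 × 10,200) = 197.9796.

S ≈ $197.98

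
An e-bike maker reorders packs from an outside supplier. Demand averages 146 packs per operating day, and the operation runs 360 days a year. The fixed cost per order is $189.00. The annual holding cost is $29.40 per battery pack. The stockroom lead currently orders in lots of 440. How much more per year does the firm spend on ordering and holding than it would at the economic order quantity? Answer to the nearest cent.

Extra cost ≈ $4,876.55 per year

Annual demand D = 146 × 360 = 52,560.
EOQ = √(2DS/H) = √(2 × 52,560 × 189 / 29.4) ≈ 822.05.
Cost at Q* = (D/Q*)S + (Q*/2)H = √(2DSH) ≈ $24,168.36.
Cost at Q = 440: (52,560/440)×189 + (440/2)×29.4 = $22,576.91 + $6,468.00 = $29,044.91.
Excess = $29,044.91 − $24,168.36 = $4,876.55.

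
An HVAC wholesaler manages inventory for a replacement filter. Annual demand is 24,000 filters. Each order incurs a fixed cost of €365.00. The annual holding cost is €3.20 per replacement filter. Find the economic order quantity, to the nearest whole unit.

EOQ = √(2DS / H) = √(2 × 24,000 × 365 / 3.2).
= √(17,520,000 / 3.2) = √5,475,000 ≈ 2339.872.

Q* ≈ 2,340 filters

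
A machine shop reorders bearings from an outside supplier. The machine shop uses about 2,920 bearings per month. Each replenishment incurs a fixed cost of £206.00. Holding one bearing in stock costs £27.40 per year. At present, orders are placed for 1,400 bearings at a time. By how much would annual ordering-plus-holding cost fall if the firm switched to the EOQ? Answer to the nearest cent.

Annual demand D = 2,920 × 12 = 35,040.
EOQ = √(2DS/H) = √(2 × 35,040 × 206 / 27.4) ≈ 725.86.
Cost at Q* = (D/Q*)S + (Q*/2)H = √(2DSH) ≈ £19,888.68.
Cost at Q = 1,400: (35,040/1,400)×206 + (1,400/2)×27.4 = £5,155.89 + £19,180.00 = £24,335.89.
Excess = £24,335.89 − £19,888.68 = £4,447.21.

Extra cost ≈ £4,447.21 per year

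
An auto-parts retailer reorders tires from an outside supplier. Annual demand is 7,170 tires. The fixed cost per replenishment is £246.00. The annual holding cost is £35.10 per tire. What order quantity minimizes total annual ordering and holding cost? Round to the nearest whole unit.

EOQ = √(2DS / H) = √(2 × 7,170 × 246 / 35.1).
= √(3,527,640 / 35.1) = √100,502.5641 ≈ 317.021.

Q* ≈ 317 tires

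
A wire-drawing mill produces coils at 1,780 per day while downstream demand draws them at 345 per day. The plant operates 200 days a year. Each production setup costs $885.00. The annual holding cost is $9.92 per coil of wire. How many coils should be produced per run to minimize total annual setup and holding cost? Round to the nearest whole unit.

Annual demand D = 345 × 200 = 69,000.
Production build-up factor (1 − d/p) = 1 − 345/1,780 = 0.8062.
Q* = √(2DS / (H(1 − d/p))) = √(2 × 69,000 × 885 / (9.92 × 0.8062)).
= √(122,130,000 / 7.9973) ≈ 3907.864.

Q* ≈ 3,908 coils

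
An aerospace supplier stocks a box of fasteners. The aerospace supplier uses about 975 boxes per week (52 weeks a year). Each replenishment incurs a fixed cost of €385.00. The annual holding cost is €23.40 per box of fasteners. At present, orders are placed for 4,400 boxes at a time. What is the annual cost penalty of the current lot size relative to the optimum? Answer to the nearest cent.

Extra cost ≈ €25,691.88 per year

Annual demand D = 975 × 52 = 50,700.
EOQ = √(2DS/H) = √(2 × 50,700 × 385 / 23.4) ≈ 1291.64.
Cost at Q* = (D/Q*)S + (Q*/2)H = √(2DSH) ≈ €30,224.37.
Cost at Q = 4,400: (50,700/4,400)×385 + (4,400/2)×23.4 = €4,436.25 + €51,480.00 = €55,916.25.
Excess = €55,916.25 − €30,224.37 = €25,691.88.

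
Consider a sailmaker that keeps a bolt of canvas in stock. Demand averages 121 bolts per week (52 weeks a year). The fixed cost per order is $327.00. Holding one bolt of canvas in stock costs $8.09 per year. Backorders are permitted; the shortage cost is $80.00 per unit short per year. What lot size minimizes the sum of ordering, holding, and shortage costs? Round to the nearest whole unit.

Annual demand D = 121 × 52 = 6,292.
With planned backorders, Q* = √(2DS/H) · √((H+B)/B).
√(2DS/H) = √(2 × 6,292 × 327 / 8.09) = 713.196.
√((H+B)/B) = √((8.09+80)/80) = 1.0493.
Q* ≈ 748.389.

Q* ≈ 748 bolts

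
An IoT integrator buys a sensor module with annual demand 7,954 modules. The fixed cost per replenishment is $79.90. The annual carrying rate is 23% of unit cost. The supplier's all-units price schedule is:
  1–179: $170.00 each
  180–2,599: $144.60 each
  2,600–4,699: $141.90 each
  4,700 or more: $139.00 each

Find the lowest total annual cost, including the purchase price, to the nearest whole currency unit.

Holding cost per unit per year at price C is H = 0.23·C.
For each price level, check whether its EOQ is feasible; otherwise the best quantity at that price is the breakpoint.
Tier 1 ($170.00): EOQ = 180.3 exceeds tier's upper bound 179, so this tier is dominated.
EOQ at $144.60 = 195.5 (feasible in tier 2): TC = 7,954×$144.60 + (7,954/195.5)×79.9 + (195.5/2)×0.23×$144.60 = $1,156,650.13.
EOQ at $141.90 = 197.3 < 2600, so use break Q=2600: TC = 7,954×$141.90 + (7,954/2600.0)×79.9 + (2600.0/2)×0.23×$141.90 = $1,171,345.13.
EOQ at $139.00 = 199.4 < 4700, so use break Q=4700: TC = 7,954×$139.00 + (7,954/4700.0)×79.9 + (4700.0/2)×0.23×$139.00 = $1,180,870.72.
Lowest total cost among the candidates is at Q = 195.5.

TC* ≈ $1,156,650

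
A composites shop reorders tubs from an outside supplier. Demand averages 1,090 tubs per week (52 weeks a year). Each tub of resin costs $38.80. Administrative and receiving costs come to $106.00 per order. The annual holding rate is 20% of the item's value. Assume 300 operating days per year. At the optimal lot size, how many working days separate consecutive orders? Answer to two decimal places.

T ≈ 6.59 days

Annual demand D = 1,090 × 52 = 56,680.
Holding cost H = 0.20 × $38.80 = $7.7600 per unit per year.
The optimal lot size = √(2DS/H) = √(2 × 56,680 × 106 / 7.76) ≈ 1244.38.
Cycle time = Q*/D × 300 = 1244.38 / 56,680 × 300 ≈ 6.586 days.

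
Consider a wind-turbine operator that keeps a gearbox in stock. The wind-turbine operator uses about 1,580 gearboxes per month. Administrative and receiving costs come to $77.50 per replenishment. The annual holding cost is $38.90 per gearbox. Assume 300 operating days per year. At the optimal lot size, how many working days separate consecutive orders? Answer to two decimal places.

T ≈ 4.35 days

Annual demand D = 1,580 × 12 = 18,960.
The optimal lot size = √(2DS/H) = √(2 × 18,960 × 77.5 / 38.9) ≈ 274.86.
Cycle time = Q*/D × 300 = 274.86 / 18,960 × 300 ≈ 4.349 days.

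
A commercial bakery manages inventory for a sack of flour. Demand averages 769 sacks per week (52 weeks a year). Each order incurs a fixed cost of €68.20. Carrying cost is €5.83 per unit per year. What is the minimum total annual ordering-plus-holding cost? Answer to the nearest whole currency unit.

Annual demand D = 769 × 52 = 39,988.
The optimal lot size = √(2DS/H) = √(2 × 39,988 × 68.2 / 5.83) ≈ 967.25.
At the optimum the two cost components are equal, so total cost = 2·(Q*/2)H = Q*·H.
Minimum total = √(2DSH) = √(2 × 39,988 × 68.2 × 5.83) ≈ 5639.055.

TC* ≈ €5,639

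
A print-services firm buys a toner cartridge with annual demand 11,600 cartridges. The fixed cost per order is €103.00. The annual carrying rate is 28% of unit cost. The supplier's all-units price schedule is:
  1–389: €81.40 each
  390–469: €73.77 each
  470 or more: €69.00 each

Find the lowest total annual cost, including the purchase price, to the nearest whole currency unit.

TC* ≈ €807,482

Holding cost per unit per year at price C is H = 0.28·C.
Evaluate total cost at each tier's feasible EOQ or, if the EOQ is below the tier, at the tier's minimum quantity.
EOQ at €81.40 = 323.8 (feasible in tier 1): TC = 11,600×€81.40 + (11,600/323.8)×103 + (323.8/2)×0.28×€81.40 = €951,619.96.
EOQ at €73.77 = 340.1 < 390, so use break Q=390: TC = 11,600×€73.77 + (11,600/390.0)×103 + (390.0/2)×0.28×€73.77 = €862,823.43.
EOQ at €69.00 = 351.7 < 470, so use break Q=470: TC = 11,600×€69.00 + (11,600/470.0)×103 + (470.0/2)×0.28×€69.00 = €807,482.33.
Lowest total cost among the candidates is at Q = 470.0.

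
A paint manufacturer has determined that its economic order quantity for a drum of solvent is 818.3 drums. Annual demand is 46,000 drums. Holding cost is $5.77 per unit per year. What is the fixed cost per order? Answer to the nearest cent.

S ≈ $42.00

The basic EOQ model gives Q* = √(2DS/H); rearrange for the unknown.
From Q* = √(2DS/H): S = Q*²H / (2D) = 818.3² × 5.77 / (2 × 46,000) = 41.9965.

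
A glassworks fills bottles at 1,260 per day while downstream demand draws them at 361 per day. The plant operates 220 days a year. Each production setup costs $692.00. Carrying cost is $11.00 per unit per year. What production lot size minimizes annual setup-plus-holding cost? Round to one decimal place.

Q* ≈ 3,742.3 bottles

Annual demand D = 361 × 220 = 79,420.
Production build-up factor (1 − d/p) = 1 − 361/1,260 = 0.7135.
Q* = √(2DS / (H(1 − d/p))) = √(2 × 79,420 × 692 / (11 × 0.7135)).
= √(109,917,280 / 7.8484) ≈ 3742.330.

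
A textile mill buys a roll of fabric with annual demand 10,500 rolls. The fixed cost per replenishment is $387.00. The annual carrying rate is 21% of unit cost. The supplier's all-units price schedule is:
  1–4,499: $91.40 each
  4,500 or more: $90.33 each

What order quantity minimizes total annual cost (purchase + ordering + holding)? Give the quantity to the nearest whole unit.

Holding cost per unit per year at price C is H = 0.21·C.
For each price level, check whether its EOQ is feasible; otherwise the best quantity at that price is the breakpoint.
EOQ at $91.40 = 650.7 (feasible in tier 1): TC = 10,500×$91.40 + (10,500/650.7)×387 + (650.7/2)×0.21×$91.40 = $972,189.58.
EOQ at $90.33 = 654.5 < 4500, so use break Q=4500: TC = 10,500×$90.33 + (10,500/4500.0)×387 + (4500.0/2)×0.21×$90.33 = $992,048.93.
Lowest total cost is $972,189.58 at Q = 650.7.

Q* ≈ 651 rolls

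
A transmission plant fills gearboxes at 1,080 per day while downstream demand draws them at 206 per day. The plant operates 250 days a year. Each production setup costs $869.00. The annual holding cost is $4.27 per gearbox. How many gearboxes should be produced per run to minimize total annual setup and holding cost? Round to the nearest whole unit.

Q* ≈ 5,089 gearboxes

Annual demand D = 206 × 250 = 51,500.
Production build-up factor (1 − d/p) = 1 − 206/1,080 = 0.8093.
Q* = √(2DS / (H(1 − d/p))) = √(2 × 51,500 × 869 / (4.27 × 0.8093)).
= √(89,507,000 / 3.4555) ≈ 5089.449.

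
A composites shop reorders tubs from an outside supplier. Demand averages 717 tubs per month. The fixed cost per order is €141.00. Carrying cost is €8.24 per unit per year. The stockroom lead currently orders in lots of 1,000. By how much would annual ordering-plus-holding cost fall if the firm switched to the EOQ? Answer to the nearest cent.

Extra cost ≈ €861.82 per year

Annual demand D = 717 × 12 = 8,604.
EOQ = √(2DS/H) = √(2 × 8,604 × 141 / 8.24) ≈ 542.64.
Cost at Q* = (D/Q*)S + (Q*/2)H = √(2DSH) ≈ €4,471.35.
Cost at Q = 1,000: (8,604/1,000)×141 + (1,000/2)×8.24 = €1,213.16 + €4,120.00 = €5,333.16.
Excess = €5,333.16 − €4,471.35 = €861.82.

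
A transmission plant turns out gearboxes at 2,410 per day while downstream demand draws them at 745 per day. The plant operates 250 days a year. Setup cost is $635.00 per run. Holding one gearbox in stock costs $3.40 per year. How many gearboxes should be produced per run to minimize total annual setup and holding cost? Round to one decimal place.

Q* ≈ 10,034.9 gearboxes

Annual demand D = 745 × 250 = 186,250.
Production build-up factor (1 − d/p) = 1 − 745/2,410 = 0.6909.
Q* = √(2DS / (H(1 − d/p))) = √(2 × 186,250 × 635 / (3.4 × 0.6909)).
= √(236,537,500 / 2.349) ≈ 10034.874.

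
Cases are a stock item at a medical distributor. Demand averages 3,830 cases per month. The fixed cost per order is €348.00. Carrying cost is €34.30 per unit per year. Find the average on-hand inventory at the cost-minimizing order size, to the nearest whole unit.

Average inventory ≈ 483 cases

Annual demand D = 3,830 × 12 = 45,960.
The optimal lot size = √(2DS/H) = √(2 × 45,960 × 348 / 34.3) ≈ 965.71.
Average inventory = Q*/2 ≈ 965.71 / 2 = 482.856.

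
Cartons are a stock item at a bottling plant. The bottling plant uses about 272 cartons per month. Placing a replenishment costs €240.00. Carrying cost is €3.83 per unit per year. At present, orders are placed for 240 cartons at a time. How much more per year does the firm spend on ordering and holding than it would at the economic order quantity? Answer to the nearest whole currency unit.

Annual demand D = 272 × 12 = 3,264.
EOQ = √(2DS/H) = √(2 × 3,264 × 240 / 3.83) ≈ 639.58.
Cost at Q* = (D/Q*)S + (Q*/2)H = √(2DSH) ≈ €2,449.60.
Cost at Q = 240: (3,264/240)×240 + (240/2)×3.83 = €3,264.00 + €459.60 = €3,723.60.
Excess = €3,723.60 − €2,449.60 = €1,274.00.

Extra cost ≈ €1,274 per year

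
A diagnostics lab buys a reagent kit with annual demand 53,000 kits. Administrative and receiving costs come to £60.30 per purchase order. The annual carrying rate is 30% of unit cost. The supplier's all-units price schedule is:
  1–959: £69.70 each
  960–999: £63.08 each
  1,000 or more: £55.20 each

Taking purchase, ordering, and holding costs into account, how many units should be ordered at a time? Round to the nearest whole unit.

Q* ≈ 1,000 kits

Holding cost per unit per year at price C is H = 0.30·C.
For each price level, check whether its EOQ is feasible; otherwise the best quantity at that price is the breakpoint.
EOQ at £69.70 = 552.9 (feasible in tier 1): TC = 53,000×£69.70 + (53,000/552.9)×60.3 + (552.9/2)×0.30×£69.70 = £3,705,660.82.
EOQ at £63.08 = 581.2 < 960, so use break Q=960: TC = 53,000×£63.08 + (53,000/960.0)×60.3 + (960.0/2)×0.30×£63.08 = £3,355,652.58.
EOQ at £55.20 = 621.3 < 1000, so use break Q=1000: TC = 53,000×£55.20 + (53,000/1000.0)×60.3 + (1000.0/2)×0.30×£55.20 = £2,937,075.90.
Lowest total cost is £2,937,075.90 at Q = 1000.0.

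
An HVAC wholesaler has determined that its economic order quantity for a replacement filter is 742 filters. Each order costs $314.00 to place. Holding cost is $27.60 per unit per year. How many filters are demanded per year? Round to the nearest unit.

Invert the EOQ relation Q*² = 2DS/H.
From Q* = √(2DS/H): D = Q*²H / (2S) = 742² × 27.6 / (2 × 314) = 24196.762.

D ≈ 24,197 filters per year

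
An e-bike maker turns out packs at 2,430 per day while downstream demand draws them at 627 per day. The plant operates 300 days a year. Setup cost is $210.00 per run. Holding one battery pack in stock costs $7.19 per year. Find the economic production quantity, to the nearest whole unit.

Annual demand D = 627 × 300 = 188,100.
Production build-up factor (1 − d/p) = 1 − 627/2,430 = 0.7420.
Q* = √(2DS / (H(1 − d/p))) = √(2 × 188,100 × 210 / (7.19 × 0.7420)).
= √(79,002,000 / 5.3348) ≈ 3848.220.

Q* ≈ 3,848 packs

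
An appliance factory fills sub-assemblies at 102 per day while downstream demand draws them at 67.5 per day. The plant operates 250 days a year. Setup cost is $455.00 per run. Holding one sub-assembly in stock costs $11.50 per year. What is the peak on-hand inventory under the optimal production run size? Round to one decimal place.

Annual demand D = 67.5 × 250 = 16,875.
Production build-up factor (1 − d/p) = 1 − 67.5/102 = 0.3382.
Q* = √(2DS / (H(1 − d/p))) = √(2 × 16,875 × 455 / (11.5 × 0.3382)).
= √(15,356,250 / 3.8897) ≈ 1986.937.
Maximum inventory = Q*(1 − d/p) = 1986.937 × 0.3382 ≈ 672.052.

I_max ≈ 672.1 sub-assemblies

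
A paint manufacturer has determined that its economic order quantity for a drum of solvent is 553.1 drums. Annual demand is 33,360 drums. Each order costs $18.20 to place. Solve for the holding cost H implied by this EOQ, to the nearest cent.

Squaring Q* = √(2DS/H) gives Q*² = 2DS/H.
From Q* = √(2DS/H): H = 2DS / Q*² = 2 × 33,360 × 18.2 / 553.1² = 3.9694.

H ≈ $3.97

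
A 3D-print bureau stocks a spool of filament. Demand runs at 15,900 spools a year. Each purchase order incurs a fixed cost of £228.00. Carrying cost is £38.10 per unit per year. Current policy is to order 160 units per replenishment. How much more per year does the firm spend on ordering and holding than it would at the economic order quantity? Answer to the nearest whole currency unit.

EOQ = √(2DS/H) = √(2 × 15,900 × 228 / 38.1) ≈ 436.23.
Cost at Q* = (D/Q*)S + (Q*/2)H = √(2DSH) ≈ £16,620.48.
Cost at Q = 160: (15,900/160)×228 + (160/2)×38.1 = £22,657.50 + £3,048.00 = £25,705.50.
Excess = £25,705.50 − £16,620.48 = £9,085.02.

Extra cost ≈ £9,085 per year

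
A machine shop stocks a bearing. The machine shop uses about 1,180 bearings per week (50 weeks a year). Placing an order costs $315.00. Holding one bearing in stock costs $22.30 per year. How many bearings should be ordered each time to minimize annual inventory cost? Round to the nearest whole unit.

Annual demand D = 1,180 × 50 = 59,000.
EOQ = √(2DS / H) = √(2 × 59,000 × 315 / 22.3).
= √(37,170,000 / 22.3) = √1,666,816.1435 ≈ 1291.052.

Q* ≈ 1,291 bearings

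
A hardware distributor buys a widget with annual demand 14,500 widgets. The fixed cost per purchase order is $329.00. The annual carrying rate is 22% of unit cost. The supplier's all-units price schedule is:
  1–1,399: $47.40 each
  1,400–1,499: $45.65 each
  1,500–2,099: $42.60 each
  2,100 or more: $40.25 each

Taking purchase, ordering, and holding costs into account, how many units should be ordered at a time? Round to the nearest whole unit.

Holding cost per unit per year at price C is H = 0.22·C.
Evaluate total cost at each tier's feasible EOQ or, if the EOQ is below the tier, at the tier's minimum quantity.
EOQ at $47.40 = 956.5 (feasible in tier 1): TC = 14,500×$47.40 + (14,500/956.5)×329 + (956.5/2)×0.22×$47.40 = $697,274.65.
EOQ at $45.65 = 974.7 < 1400, so use break Q=1400: TC = 14,500×$45.65 + (14,500/1400.0)×329 + (1400.0/2)×0.22×$45.65 = $672,362.60.
EOQ at $42.60 = 1009.0 < 1500, so use break Q=1500: TC = 14,500×$42.60 + (14,500/1500.0)×329 + (1500.0/2)×0.22×$42.60 = $627,909.33.
EOQ at $40.25 = 1038.0 < 2100, so use break Q=2100: TC = 14,500×$40.25 + (14,500/2100.0)×329 + (2100.0/2)×0.22×$40.25 = $595,194.42.
Lowest total cost is $595,194.42 at Q = 2100.0.

Q* ≈ 2,100 widgets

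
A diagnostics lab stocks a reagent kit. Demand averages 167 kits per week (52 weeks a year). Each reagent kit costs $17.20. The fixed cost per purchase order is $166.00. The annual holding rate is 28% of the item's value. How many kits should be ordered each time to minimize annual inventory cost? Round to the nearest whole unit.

Annual demand D = 167 × 52 = 8,684.
Holding cost H = 0.28 × $17.20 = $4.8160 per unit per year.
EOQ = √(2DS / H) = √(2 × 8,684 × 166 / 4.816).
= √(2,883,088 / 4.816) = √598,647.8405 ≈ 773.723.

Q* ≈ 774 kits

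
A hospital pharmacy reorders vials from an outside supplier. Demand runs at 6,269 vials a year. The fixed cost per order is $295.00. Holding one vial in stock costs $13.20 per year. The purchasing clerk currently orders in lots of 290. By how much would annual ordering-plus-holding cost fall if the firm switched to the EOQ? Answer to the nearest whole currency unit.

EOQ = √(2DS/H) = √(2 × 6,269 × 295 / 13.2) ≈ 529.34.
Cost at Q* = (D/Q*)S + (Q*/2)H = √(2DSH) ≈ $6,987.34.
Cost at Q = 290: (6,269/290)×295 + (290/2)×13.2 = $6,377.09 + $1,914.00 = $8,291.09.
Excess = $8,291.09 − $6,987.34 = $1,303.74.

Extra cost ≈ $1,304 per year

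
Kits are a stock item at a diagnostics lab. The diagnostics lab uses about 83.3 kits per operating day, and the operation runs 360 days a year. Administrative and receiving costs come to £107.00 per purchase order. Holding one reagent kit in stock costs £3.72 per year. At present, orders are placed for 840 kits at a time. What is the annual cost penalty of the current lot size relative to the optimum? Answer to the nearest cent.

Extra cost ≈ £496.32 per year

Annual demand D = 83.3 × 360 = 29,988.
EOQ = √(2DS/H) = √(2 × 29,988 × 107 / 3.72) ≈ 1313.44.
Cost at Q* = (D/Q*)S + (Q*/2)H = √(2DSH) ≈ £4,885.98.
Cost at Q = 840: (29,988/840)×107 + (840/2)×3.72 = £3,819.90 + £1,562.40 = £5,382.30.
Excess = £5,382.30 − £4,885.98 = £496.32.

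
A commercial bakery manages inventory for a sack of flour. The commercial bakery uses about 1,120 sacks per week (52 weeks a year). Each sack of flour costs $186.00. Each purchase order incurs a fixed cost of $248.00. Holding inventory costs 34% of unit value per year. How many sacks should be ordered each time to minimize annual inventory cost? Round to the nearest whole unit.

Annual demand D = 1,120 × 52 = 58,240.
Holding cost H = 0.34 × $186.00 = $63.2400 per unit per year.
EOQ = √(2DS / H) = √(2 × 58,240 × 248 / 63.24).
= √(28,887,040 / 63.24) = √456,784.3137 ≈ 675.858.

Q* ≈ 676 sacks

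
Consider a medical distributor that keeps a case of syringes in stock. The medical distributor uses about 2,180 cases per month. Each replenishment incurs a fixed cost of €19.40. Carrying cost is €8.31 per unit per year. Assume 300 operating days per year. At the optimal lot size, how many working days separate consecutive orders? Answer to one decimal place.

T ≈ 4.0 days

Annual demand D = 2,180 × 12 = 26,160.
Q* = √(2DS/H) = √(2 × 26,160 × 19.4 / 8.31) ≈ 349.49.
Cycle time = Q*/D × 300 = 349.49 / 26,160 × 300 ≈ 4.008 days.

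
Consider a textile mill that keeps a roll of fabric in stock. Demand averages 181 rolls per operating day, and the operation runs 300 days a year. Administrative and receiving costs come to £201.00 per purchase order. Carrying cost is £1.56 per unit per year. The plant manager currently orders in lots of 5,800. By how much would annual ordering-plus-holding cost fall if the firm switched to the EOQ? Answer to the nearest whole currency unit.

Extra cost ≈ £570 per year

Annual demand D = 181 × 300 = 54,300.
EOQ = √(2DS/H) = √(2 × 54,300 × 201 / 1.56) ≈ 3740.68.
Cost at Q* = (D/Q*)S + (Q*/2)H = √(2DSH) ≈ £5,835.46.
Cost at Q = 5,800: (54,300/5,800)×201 + (5,800/2)×1.56 = £1,881.78 + £4,524.00 = £6,405.78.
Excess = £6,405.78 − £5,835.46 = £570.31.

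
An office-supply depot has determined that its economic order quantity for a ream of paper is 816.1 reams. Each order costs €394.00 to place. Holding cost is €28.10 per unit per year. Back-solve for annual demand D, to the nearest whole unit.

Squaring Q* = √(2DS/H) gives Q*² = 2DS/H.
From Q* = √(2DS/H): D = Q*²H / (2S) = 816.1² × 28.1 / (2 × 394) = 23750.177.

D ≈ 23,750 reams per year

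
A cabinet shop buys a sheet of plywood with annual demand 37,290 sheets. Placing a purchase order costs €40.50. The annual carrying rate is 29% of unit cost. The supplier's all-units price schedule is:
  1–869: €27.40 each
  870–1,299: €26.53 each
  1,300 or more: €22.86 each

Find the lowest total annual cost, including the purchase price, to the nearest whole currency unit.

TC* ≈ €857,920

Holding cost per unit per year at price C is H = 0.29·C.
For each price level, check whether its EOQ is feasible; otherwise the best quantity at that price is the breakpoint.
EOQ at €27.40 = 616.5 (feasible in tier 1): TC = 37,290×€27.40 + (37,290/616.5)×40.5 + (616.5/2)×0.29×€27.40 = €1,026,645.06.
EOQ at €26.53 = 626.6 < 870, so use break Q=870: TC = 37,290×€26.53 + (37,290/870.0)×40.5 + (870.0/2)×0.29×€26.53 = €994,386.37.
EOQ at €22.86 = 675.0 < 1300, so use break Q=1300: TC = 37,290×€22.86 + (37,290/1300.0)×40.5 + (1300.0/2)×0.29×€22.86 = €857,920.24.
Lowest total cost among the candidates is at Q = 1300.0.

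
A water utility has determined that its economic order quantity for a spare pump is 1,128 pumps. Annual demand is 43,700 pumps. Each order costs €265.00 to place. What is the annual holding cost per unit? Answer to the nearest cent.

H ≈ €18.20

Invert the EOQ relation Q*² = 2DS/H.
From Q* = √(2DS/H): H = 2DS / Q*² = 2 × 43,700 × 265 / 1,128² = 18.2028.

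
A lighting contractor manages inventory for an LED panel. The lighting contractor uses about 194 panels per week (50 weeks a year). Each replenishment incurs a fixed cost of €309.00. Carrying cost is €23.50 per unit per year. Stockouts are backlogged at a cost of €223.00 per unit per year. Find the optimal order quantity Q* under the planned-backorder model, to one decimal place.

Q* ≈ 531.0 panels

Annual demand D = 194 × 50 = 9,700.
With planned backorders, Q* = √(2DS/H) · √((H+B)/B).
√(2DS/H) = √(2 × 9,700 × 309 / 23.5) = 505.064.
√((H+B)/B) = √((23.5+223)/223) = 1.0514.
Q* ≈ 531.009.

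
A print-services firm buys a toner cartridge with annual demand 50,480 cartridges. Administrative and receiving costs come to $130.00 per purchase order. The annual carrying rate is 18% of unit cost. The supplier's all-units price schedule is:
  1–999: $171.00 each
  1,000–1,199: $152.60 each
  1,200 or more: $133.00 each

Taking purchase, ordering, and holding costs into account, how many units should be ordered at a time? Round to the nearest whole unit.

Holding cost per unit per year at price C is H = 0.18·C.
Evaluate total cost at each tier's feasible EOQ or, if the EOQ is below the tier, at the tier's minimum quantity.
EOQ at $171.00 = 653.0 (feasible in tier 1): TC = 50,480×$171.00 + (50,480/653.0)×130 + (653.0/2)×0.18×$171.00 = $8,652,179.29.
EOQ at $152.60 = 691.2 < 1000, so use break Q=1000: TC = 50,480×$152.60 + (50,480/1000.0)×130 + (1000.0/2)×0.18×$152.60 = $7,723,544.40.
EOQ at $133.00 = 740.4 < 1200, so use break Q=1200: TC = 50,480×$133.00 + (50,480/1200.0)×130 + (1200.0/2)×0.18×$133.00 = $6,733,672.67.
Lowest total cost is $6,733,672.67 at Q = 1200.0.

Q* ≈ 1,200 cartridges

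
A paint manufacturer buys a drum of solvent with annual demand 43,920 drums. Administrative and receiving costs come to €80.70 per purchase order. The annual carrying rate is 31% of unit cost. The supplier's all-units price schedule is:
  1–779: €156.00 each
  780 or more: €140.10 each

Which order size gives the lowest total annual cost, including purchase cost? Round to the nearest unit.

Holding cost per unit per year at price C is H = 0.31·C.
Evaluate total cost at each tier's feasible EOQ or, if the EOQ is below the tier, at the tier's minimum quantity.
EOQ at €156.00 = 382.9 (feasible in tier 1): TC = 43,920×€156.00 + (43,920/382.9)×80.7 + (382.9/2)×0.31×€156.00 = €6,870,035.10.
EOQ at €140.10 = 404.0 < 780, so use break Q=780: TC = 43,920×€140.10 + (43,920/780.0)×80.7 + (780.0/2)×0.31×€140.10 = €6,174,674.12.
Lowest total cost is €6,174,674.12 at Q = 780.0.

Q* ≈ 780 drums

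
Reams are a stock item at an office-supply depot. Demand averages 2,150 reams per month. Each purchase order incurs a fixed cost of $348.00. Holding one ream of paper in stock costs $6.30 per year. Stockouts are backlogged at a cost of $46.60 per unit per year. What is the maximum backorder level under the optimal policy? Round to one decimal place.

S* ≈ 214.2 reams

Annual demand D = 2,150 × 12 = 25,800.
With planned backorders, Q* = √(2DS/H) · √((H+B)/B).
√(2DS/H) = √(2 × 25,800 × 348 / 6.3) = 1688.279.
√((H+B)/B) = √((6.3+46.6)/46.6) = 1.0655.
Q* ≈ 1798.784.
S* = Q* · H/(H+B) = 1798.784 × 6.3/52.9 ≈ 214.222.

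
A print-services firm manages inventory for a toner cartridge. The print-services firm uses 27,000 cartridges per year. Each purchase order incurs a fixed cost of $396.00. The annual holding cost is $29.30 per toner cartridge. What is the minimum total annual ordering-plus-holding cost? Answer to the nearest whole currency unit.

TC* ≈ $25,031

EOQ = √(2DS/H) = √(2 × 27,000 × 396 / 29.3) ≈ 854.30.
At the optimum the two cost components are equal, so total cost = 2·(Q*/2)H = Q*·H.
Minimum total = √(2DSH) = √(2 × 27,000 × 396 × 29.3) ≈ 25031.005.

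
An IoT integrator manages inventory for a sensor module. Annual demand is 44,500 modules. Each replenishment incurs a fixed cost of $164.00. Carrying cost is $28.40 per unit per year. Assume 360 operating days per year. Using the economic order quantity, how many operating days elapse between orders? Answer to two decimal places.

T ≈ 5.80 days

Q* = √(2DS/H) = √(2 × 44,500 × 164 / 28.4) ≈ 716.90.
Cycle time = Q*/D × 360 = 716.90 / 44,500 × 360 ≈ 5.800 days.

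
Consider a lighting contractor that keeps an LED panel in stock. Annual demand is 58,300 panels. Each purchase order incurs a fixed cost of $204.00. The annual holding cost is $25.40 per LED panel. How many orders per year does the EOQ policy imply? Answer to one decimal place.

N ≈ 60.2 orders per year

Q* = √(2DS/H) = √(2 × 58,300 × 204 / 25.4) ≈ 967.72.
Orders per year = D / Q* = 58,300 / 967.72 ≈ 60.245.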